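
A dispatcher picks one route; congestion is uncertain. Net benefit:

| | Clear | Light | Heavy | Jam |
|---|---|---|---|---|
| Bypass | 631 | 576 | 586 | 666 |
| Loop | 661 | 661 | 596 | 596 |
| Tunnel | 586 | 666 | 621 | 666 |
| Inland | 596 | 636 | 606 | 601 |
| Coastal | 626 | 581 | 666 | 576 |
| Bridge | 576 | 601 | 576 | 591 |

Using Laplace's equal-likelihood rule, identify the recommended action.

Tunnel

Row averages: Bypass=614.75, Loop=628.5, Tunnel=634.75, Inland=609.75, Coastal=612.25, Bridge=586
Highest average = 634.75 → Tunnel.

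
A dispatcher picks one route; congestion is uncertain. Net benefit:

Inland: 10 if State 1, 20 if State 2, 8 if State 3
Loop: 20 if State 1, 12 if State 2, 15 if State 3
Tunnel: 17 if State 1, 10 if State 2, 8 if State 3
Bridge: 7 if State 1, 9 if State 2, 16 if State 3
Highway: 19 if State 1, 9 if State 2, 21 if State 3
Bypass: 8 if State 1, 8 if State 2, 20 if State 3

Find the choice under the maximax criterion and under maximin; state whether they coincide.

Row maxima: Inland=20, Loop=20, Tunnel=17, Bridge=16, Highway=21, Bypass=20
Best best-case = 21 → Highway.
Row minima: Inland=8, Loop=12, Tunnel=8, Bridge=7, Highway=9, Bypass=8
Best worst-case = 12 → Loop.

maximax → Highway; maximin → Loop (disagree)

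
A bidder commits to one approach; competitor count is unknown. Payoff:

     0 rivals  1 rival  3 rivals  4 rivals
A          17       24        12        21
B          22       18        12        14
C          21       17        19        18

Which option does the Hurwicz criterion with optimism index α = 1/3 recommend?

A: 1/3·24 + 2/3·12 = 16
B: 1/3·22 + 2/3·12 = 46/3
C: 1/3·21 + 2/3·17 = 55/3
Highest Hurwicz score = 55/3 → C.

C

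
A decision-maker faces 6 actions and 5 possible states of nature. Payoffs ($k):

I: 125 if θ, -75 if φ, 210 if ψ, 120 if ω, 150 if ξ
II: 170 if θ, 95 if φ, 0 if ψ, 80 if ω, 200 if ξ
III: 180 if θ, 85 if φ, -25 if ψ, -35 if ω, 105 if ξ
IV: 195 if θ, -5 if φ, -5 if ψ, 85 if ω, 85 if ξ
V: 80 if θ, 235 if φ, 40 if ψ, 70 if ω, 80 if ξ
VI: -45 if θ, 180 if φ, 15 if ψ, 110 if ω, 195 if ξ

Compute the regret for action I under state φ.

Best payoff under φ is 235.
Regret = 235 − (-75) = 310.

310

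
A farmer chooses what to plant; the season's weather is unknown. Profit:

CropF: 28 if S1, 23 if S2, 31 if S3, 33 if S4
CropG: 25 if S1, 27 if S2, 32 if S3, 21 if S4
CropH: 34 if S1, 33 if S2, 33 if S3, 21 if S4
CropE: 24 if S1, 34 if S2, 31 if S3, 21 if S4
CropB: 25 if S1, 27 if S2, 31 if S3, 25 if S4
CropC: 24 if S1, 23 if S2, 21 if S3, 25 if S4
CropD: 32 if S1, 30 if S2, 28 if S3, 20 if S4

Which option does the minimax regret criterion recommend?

CropB

Column bests: S1=34, S2=34, S3=33, S4=33.
CropF regrets: 6, 11, 2, 0 → max 11
CropG regrets: 9, 7, 1, 12 → max 12
CropH regrets: 0, 1, 0, 12 → max 12
CropE regrets: 10, 0, 2, 12 → max 12
CropB regrets: 9, 7, 2, 8 → max 9
CropC regrets: 10, 11, 12, 8 → max 12
CropD regrets: 2, 4, 5, 13 → max 13
Smallest max regret = 9 → CropB.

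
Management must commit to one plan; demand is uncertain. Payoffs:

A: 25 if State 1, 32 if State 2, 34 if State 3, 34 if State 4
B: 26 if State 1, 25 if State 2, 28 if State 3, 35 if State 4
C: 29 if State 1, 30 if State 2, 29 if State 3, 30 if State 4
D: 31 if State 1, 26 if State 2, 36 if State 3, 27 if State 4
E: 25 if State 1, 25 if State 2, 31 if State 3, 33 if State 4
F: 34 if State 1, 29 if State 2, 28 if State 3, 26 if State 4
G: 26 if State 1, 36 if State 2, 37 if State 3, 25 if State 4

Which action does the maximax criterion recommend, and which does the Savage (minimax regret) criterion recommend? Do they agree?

Row maxima: A=34, B=35, C=30, D=36, E=33, F=34, G=37
Best best-case = 37 → G.
Column bests: State 1=34, State 2=36, State 3=37, State 4=35.
A regrets: 9, 4, 3, 1 → max 9
B regrets: 8, 11, 9, 0 → max 11
C regrets: 5, 6, 8, 5 → max 8
D regrets: 3, 10, 1, 8 → max 10
E regrets: 9, 11, 6, 2 → max 11
F regrets: 0, 7, 9, 9 → max 9
G regrets: 8, 0, 0, 10 → max 10
Smallest max regret = 8 → C.

maximax → G; minimax regret → C (disagree)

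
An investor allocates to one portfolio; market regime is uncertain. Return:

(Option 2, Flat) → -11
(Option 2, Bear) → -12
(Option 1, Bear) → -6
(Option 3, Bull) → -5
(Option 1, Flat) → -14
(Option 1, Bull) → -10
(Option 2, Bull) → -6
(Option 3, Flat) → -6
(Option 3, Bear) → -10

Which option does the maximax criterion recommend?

Row maxima: Option 1=-6, Option 2=-6, Option 3=-5
Best best-case = -5 → Option 3.

Option 3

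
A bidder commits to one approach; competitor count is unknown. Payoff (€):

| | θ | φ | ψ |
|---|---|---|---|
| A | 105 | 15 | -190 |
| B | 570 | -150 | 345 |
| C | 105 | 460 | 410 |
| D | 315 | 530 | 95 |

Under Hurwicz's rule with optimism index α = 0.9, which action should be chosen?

B

A: 0.9·105 + 0.1·(-190) = 75.5
B: 0.9·570 + 0.1·(-150) = 498
C: 0.9·460 + 0.1·105 = 424.5
D: 0.9·530 + 0.1·95 = 486.5
Highest Hurwicz score = 498 → B.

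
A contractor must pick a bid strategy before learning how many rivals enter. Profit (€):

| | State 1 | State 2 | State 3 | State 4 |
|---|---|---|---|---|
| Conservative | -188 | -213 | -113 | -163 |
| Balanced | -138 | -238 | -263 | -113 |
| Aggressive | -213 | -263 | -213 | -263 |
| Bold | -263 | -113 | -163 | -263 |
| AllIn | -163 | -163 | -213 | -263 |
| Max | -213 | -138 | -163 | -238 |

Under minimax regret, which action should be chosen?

Conservative

Column bests: State 1=-138, State 2=-113, State 3=-113, State 4=-113.
Conservative regrets: 50, 100, 0, 50 → max 100
Balanced regrets: 0, 125, 150, 0 → max 150
Aggressive regrets: 75, 150, 100, 150 → max 150
Bold regrets: 125, 0, 50, 150 → max 150
AllIn regrets: 25, 50, 100, 150 → max 150
Max regrets: 75, 25, 50, 125 → max 125
Smallest max regret = 100 → Conservative.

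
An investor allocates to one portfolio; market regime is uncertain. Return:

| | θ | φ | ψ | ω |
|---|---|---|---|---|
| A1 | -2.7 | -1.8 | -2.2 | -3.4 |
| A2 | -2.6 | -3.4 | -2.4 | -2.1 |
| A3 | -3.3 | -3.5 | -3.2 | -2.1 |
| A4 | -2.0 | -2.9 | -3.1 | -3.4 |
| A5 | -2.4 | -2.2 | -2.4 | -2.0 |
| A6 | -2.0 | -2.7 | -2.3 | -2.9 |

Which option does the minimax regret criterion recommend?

A5

Column bests: θ=-2.0, φ=-1.8, ψ=-2.2, ω=-2.0.
A1 regrets: 0.7, 0.0, 0.0, 1.4 → max 1.4
A2 regrets: 0.6, 1.6, 0.2, 0.1 → max 1.6
A3 regrets: 1.3, 1.7, 1.0, 0.1 → max 1.7
A4 regrets: 0.0, 1.1, 0.9, 1.4 → max 1.4
A5 regrets: 0.4, 0.4, 0.2, 0.0 → max 0.4
A6 regrets: 0.0, 0.9, 0.1, 0.9 → max 0.9
Smallest max regret = 0.4 → A5.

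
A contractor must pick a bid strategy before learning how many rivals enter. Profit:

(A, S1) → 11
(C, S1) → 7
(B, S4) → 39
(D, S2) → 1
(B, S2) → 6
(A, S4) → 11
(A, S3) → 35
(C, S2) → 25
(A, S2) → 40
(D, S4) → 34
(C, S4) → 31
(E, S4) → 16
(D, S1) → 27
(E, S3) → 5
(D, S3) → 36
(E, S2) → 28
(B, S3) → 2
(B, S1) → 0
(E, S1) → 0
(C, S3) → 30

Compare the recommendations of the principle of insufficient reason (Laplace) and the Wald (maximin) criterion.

Row averages: A=24.25, B=11.75, C=23.25, D=24.5, E=12.25
Highest average = 24.5 → D.
Row minima: A=11, B=0, C=7, D=1, E=0
Best worst-case = 11 → A.

laplace → D; maximin → A (disagree)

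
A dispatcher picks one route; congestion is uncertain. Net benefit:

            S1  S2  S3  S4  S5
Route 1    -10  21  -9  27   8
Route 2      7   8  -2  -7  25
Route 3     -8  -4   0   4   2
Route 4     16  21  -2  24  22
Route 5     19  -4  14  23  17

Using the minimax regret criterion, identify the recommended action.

Route 4

Column bests: S1=19, S2=21, S3=14, S4=27, S5=25.
Route 1 regrets: 29, 0, 23, 0, 17 → max 29
Route 2 regrets: 12, 13, 16, 34, 0 → max 34
Route 3 regrets: 27, 25, 14, 23, 23 → max 27
Route 4 regrets: 3, 0, 16, 3, 3 → max 16
Route 5 regrets: 0, 25, 0, 4, 8 → max 25
Smallest max regret = 16 → Route 4.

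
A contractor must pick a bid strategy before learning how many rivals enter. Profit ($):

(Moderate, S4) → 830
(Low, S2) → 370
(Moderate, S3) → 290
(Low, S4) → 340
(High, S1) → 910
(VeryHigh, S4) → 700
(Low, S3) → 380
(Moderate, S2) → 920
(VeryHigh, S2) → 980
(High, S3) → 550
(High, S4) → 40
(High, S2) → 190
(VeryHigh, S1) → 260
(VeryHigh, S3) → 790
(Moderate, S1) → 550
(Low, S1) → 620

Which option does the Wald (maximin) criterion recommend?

Row minima: Low=340, Moderate=290, High=40, VeryHigh=260
Best worst-case = 340 → Low.

Low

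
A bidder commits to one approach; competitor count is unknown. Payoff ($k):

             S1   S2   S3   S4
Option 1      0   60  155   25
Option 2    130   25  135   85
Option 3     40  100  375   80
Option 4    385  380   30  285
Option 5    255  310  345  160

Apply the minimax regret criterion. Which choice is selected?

Option 5

Column bests: S1=385, S2=380, S3=375, S4=285.
Option 1 regrets: 385, 320, 220, 260 → max 385
Option 2 regrets: 255, 355, 240, 200 → max 355
Option 3 regrets: 345, 280, 0, 205 → max 345
Option 4 regrets: 0, 0, 345, 0 → max 345
Option 5 regrets: 130, 70, 30, 125 → max 130
Smallest max regret = 130 → Option 5.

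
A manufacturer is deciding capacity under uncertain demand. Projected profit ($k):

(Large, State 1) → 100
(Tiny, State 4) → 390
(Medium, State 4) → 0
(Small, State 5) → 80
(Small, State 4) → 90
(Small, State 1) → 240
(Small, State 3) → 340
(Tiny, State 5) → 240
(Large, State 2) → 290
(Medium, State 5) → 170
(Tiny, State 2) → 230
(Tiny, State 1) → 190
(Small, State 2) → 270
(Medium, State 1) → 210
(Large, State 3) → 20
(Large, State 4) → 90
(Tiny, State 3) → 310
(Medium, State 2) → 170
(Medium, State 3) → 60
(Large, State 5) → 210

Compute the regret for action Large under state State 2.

0

Best payoff under State 2 is 290.
Regret = 290 − 290 = 0.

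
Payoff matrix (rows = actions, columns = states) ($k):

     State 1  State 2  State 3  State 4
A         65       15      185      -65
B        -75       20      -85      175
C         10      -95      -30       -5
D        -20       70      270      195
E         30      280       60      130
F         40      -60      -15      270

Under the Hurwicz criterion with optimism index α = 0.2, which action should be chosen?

E

A: 0.2·185 + 0.8·(-65) = -15
B: 0.2·175 + 0.8·(-85) = -33
C: 0.2·10 + 0.8·(-95) = -74
D: 0.2·270 + 0.8·(-20) = 38
E: 0.2·280 + 0.8·30 = 80
F: 0.2·270 + 0.8·(-60) = 6
Highest Hurwicz score = 80 → E.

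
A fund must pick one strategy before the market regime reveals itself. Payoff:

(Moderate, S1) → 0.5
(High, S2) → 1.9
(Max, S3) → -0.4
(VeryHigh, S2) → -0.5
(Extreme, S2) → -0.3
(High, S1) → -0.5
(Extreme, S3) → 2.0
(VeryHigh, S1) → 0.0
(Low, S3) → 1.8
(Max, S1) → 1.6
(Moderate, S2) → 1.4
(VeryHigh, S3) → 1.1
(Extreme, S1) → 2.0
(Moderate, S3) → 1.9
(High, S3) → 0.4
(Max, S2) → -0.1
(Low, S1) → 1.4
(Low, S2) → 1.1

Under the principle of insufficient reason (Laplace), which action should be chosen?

Row averages: Low=43/30, Moderate=19/15, High=0.6, VeryHigh=0.2, Extreme=37/30, Max=11/30
Highest average = 43/30 → Low.

Low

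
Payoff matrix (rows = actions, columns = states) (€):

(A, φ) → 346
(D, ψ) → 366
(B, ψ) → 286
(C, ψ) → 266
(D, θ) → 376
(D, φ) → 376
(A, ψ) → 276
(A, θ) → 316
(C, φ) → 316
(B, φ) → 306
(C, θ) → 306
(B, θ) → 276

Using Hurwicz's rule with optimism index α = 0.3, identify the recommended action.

D

A: 0.3·346 + 0.7·276 = 297
B: 0.3·306 + 0.7·276 = 285
C: 0.3·316 + 0.7·266 = 281
D: 0.3·376 + 0.7·366 = 369
Highest Hurwicz score = 369 → D.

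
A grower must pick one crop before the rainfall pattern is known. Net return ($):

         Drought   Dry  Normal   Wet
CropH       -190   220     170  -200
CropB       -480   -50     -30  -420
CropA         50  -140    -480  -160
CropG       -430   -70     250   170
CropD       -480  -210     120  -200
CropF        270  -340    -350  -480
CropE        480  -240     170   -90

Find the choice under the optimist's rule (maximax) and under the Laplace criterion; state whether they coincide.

maximax → CropE; laplace → CropE (agree)

Row maxima: CropH=220, CropB=-30, CropA=50, CropG=250, CropD=120, CropF=270, CropE=480
Best best-case = 480 → CropE.
Row averages: CropH=0, CropB=-245, CropA=-182.5, CropG=-20, CropD=-192.5, CropF=-225, CropE=80
Highest average = 80 → CropE.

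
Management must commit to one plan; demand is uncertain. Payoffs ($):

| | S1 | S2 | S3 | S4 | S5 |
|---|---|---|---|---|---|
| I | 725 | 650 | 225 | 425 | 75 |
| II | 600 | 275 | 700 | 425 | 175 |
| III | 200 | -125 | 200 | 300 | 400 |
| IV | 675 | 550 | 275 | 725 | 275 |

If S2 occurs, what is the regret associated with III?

775

Best payoff under S2 is 650.
Regret = 650 − (-125) = 775.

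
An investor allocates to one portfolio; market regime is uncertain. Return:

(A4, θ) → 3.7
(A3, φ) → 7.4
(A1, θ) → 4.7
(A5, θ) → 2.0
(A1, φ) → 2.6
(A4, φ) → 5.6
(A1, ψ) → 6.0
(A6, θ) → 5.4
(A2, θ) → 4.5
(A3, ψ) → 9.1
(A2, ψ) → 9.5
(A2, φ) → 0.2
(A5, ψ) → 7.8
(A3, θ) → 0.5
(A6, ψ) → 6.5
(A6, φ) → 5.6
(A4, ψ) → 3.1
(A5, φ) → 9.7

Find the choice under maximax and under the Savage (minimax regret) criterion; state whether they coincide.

Row maxima: A1=6.0, A2=9.5, A3=9.1, A4=5.6, A5=9.7, A6=6.5
Best best-case = 9.7 → A5.
Column bests: θ=5.4, φ=9.7, ψ=9.5.
A1 regrets: 0.7, 7.1, 3.5 → max 7.1
A2 regrets: 0.9, 9.5, 0.0 → max 9.5
A3 regrets: 4.9, 2.3, 0.4 → max 4.9
A4 regrets: 1.7, 4.1, 6.4 → max 6.4
A5 regrets: 3.4, 0.0, 1.7 → max 3.4
A6 regrets: 0.0, 4.1, 3.0 → max 4.1
Smallest max regret = 3.4 → A5.

maximax → A5; minimax regret → A5 (agree)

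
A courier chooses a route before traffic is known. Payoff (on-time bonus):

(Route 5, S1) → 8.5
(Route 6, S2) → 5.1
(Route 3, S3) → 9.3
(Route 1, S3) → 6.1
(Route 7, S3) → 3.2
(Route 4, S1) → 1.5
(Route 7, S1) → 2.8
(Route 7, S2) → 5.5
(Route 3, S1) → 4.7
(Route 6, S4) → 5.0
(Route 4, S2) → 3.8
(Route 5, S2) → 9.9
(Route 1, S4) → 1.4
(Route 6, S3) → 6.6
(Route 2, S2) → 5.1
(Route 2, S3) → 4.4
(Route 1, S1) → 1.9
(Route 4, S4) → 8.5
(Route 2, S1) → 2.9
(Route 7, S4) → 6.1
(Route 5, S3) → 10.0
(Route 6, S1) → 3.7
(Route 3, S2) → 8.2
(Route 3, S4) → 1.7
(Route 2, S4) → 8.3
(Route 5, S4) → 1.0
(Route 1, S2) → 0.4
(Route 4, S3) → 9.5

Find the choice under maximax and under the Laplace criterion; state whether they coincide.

maximax → Route 5; laplace → Route 5 (agree)

Row maxima: Route 1=6.1, Route 2=8.3, Route 3=9.3, Route 4=9.5, Route 5=10.0, Route 6=6.6, Route 7=6.1
Best best-case = 10.0 → Route 5.
Row averages: Route 1=2.45, Route 2=5.175, Route 3=5.975, Route 4=5.825, Route 5=7.35, Route 6=5.1, Route 7=4.4
Highest average = 7.35 → Route 5.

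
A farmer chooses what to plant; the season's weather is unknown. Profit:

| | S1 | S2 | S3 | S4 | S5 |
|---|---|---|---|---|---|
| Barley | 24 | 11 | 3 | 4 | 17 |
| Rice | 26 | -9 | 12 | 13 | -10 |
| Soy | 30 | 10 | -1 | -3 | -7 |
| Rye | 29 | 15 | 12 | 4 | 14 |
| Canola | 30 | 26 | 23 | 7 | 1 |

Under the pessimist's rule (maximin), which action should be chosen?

Row minima: Barley=3, Rice=-10, Soy=-7, Rye=4, Canola=1
Best worst-case = 4 → Rye.

Rye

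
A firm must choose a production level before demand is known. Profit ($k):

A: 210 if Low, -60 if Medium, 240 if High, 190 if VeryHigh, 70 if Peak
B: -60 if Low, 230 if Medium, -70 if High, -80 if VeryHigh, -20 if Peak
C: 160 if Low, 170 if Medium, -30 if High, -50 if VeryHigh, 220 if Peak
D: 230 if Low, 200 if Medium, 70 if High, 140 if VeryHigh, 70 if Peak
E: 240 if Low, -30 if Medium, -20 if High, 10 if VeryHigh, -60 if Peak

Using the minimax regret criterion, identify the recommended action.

D

Column bests: Low=240, Medium=230, High=240, VeryHigh=190, Peak=220.
A regrets: 30, 290, 0, 0, 150 → max 290
B regrets: 300, 0, 310, 270, 240 → max 310
C regrets: 80, 60, 270, 240, 0 → max 270
D regrets: 10, 30, 170, 50, 150 → max 170
E regrets: 0, 260, 260, 180, 280 → max 280
Smallest max regret = 170 → D.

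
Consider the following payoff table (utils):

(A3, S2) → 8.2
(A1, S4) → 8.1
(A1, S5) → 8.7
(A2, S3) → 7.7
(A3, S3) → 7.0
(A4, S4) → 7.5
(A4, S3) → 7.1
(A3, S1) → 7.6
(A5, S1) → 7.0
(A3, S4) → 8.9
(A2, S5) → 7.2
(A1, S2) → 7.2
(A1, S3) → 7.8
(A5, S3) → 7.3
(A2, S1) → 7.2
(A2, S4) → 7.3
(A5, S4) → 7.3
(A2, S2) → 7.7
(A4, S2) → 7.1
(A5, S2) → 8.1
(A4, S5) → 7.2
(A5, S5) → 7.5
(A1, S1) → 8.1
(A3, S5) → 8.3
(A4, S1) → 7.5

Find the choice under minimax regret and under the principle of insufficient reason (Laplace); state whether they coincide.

Column bests: S1=8.1, S2=8.2, S3=7.8, S4=8.9, S5=8.7.
A1 regrets: 0.0, 1.0, 0.0, 0.8, 0.0 → max 1.0
A2 regrets: 0.9, 0.5, 0.1, 1.6, 1.5 → max 1.6
A3 regrets: 0.5, 0.0, 0.8, 0.0, 0.4 → max 0.8
A4 regrets: 0.6, 1.1, 0.7, 1.4, 1.5 → max 1.5
A5 regrets: 1.1, 0.1, 0.5, 1.6, 1.2 → max 1.6
Smallest max regret = 0.8 → A3.
Row averages: A1=7.98, A2=7.42, A3=8, A4=7.28, A5=7.44
Highest average = 8 → A3.

minimax regret → A3; laplace → A3 (agree)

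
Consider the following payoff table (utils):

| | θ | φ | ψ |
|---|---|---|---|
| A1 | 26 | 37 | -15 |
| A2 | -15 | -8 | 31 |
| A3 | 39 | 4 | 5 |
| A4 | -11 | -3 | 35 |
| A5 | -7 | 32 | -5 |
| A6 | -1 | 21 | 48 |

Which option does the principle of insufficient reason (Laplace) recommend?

Row averages: A1=16, A2=8/3, A3=16, A4=7, A5=20/3, A6=68/3
Highest average = 68/3 → A6.

A6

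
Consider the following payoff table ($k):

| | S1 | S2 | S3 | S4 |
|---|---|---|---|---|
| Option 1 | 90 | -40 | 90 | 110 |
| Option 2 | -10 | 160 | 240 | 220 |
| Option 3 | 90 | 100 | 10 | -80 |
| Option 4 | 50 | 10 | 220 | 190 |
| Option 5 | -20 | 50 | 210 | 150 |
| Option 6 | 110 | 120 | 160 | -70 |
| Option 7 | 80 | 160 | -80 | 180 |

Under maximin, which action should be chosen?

Row minima: Option 1=-40, Option 2=-10, Option 3=-80, Option 4=10, Option 5=-20, Option 6=-70, Option 7=-80
Best worst-case = 10 → Option 4.

Option 4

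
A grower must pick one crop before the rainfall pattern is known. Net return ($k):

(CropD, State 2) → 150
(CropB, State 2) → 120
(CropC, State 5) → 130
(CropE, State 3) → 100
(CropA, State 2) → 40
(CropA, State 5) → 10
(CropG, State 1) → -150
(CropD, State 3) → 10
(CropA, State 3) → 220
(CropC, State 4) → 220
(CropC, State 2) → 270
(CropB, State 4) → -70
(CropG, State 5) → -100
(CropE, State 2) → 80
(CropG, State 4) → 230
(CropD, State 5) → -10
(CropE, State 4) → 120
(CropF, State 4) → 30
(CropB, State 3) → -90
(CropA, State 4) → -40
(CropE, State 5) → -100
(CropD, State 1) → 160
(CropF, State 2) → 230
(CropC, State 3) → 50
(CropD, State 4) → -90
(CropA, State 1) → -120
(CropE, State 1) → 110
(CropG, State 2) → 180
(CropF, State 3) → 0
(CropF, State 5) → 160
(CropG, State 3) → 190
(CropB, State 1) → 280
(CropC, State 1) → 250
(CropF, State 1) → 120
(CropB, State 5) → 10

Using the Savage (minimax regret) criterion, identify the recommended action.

Column bests: State 1=280, State 2=270, State 3=220, State 4=230, State 5=160.
CropA regrets: 400, 230, 0, 270, 150 → max 400
CropC regrets: 30, 0, 170, 10, 30 → max 170
CropG regrets: 430, 90, 30, 0, 260 → max 430
CropE regrets: 170, 190, 120, 110, 260 → max 260
CropB regrets: 0, 150, 310, 300, 150 → max 310
CropF regrets: 160, 40, 220, 200, 0 → max 220
CropD regrets: 120, 120, 210, 320, 170 → max 320
Smallest max regret = 170 → CropC.

CropC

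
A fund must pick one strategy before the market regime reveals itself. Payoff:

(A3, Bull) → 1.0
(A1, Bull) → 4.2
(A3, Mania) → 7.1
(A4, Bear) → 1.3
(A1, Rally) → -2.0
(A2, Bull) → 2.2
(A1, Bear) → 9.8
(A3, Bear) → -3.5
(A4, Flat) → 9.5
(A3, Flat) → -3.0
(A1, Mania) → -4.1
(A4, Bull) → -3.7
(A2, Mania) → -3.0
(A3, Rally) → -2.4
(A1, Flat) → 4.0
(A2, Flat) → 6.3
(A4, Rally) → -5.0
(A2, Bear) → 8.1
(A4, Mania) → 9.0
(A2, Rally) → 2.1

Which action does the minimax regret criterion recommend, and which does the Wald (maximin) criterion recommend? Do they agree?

Column bests: Bear=9.8, Flat=9.5, Bull=4.2, Rally=2.1, Mania=9.0.
A1 regrets: 0.0, 5.5, 0.0, 4.1, 13.1 → max 13.1
A2 regrets: 1.7, 3.2, 2.0, 0.0, 12.0 → max 12.0
A3 regrets: 13.3, 12.5, 3.2, 4.5, 1.9 → max 13.3
A4 regrets: 8.5, 0.0, 7.9, 7.1, 0.0 → max 8.5
Smallest max regret = 8.5 → A4.
Row minima: A1=-4.1, A2=-3.0, A3=-3.5, A4=-5.0
Best worst-case = -3.0 → A2.

minimax regret → A4; maximin → A2 (disagree)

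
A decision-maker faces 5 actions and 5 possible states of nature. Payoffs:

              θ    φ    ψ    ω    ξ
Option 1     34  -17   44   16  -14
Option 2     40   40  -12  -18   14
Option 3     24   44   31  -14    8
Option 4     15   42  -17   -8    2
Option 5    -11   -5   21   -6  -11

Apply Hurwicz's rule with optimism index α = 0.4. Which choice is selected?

Option 1: 0.4·44 + 0.6·(-17) = 7.4
Option 2: 0.4·40 + 0.6·(-18) = 5.2
Option 3: 0.4·44 + 0.6·(-14) = 9.2
Option 4: 0.4·42 + 0.6·(-17) = 6.6
Option 5: 0.4·21 + 0.6·(-11) = 1.8
Highest Hurwicz score = 9.2 → Option 3.

Option 3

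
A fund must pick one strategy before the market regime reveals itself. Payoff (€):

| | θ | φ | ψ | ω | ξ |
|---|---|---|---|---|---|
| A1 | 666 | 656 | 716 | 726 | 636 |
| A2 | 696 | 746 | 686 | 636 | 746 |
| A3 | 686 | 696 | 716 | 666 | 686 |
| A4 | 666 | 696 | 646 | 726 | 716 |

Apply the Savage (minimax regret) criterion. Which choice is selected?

A3

Column bests: θ=696, φ=746, ψ=716, ω=726, ξ=746.
A1 regrets: 30, 90, 0, 0, 110 → max 110
A2 regrets: 0, 0, 30, 90, 0 → max 90
A3 regrets: 10, 50, 0, 60, 60 → max 60
A4 regrets: 30, 50, 70, 0, 30 → max 70
Smallest max regret = 60 → A3.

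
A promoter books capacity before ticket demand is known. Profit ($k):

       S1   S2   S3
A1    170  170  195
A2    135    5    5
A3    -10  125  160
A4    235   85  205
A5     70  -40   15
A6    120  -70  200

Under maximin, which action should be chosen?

A1

Row minima: A1=170, A2=5, A3=-10, A4=85, A5=-40, A6=-70
Best worst-case = 170 → A1.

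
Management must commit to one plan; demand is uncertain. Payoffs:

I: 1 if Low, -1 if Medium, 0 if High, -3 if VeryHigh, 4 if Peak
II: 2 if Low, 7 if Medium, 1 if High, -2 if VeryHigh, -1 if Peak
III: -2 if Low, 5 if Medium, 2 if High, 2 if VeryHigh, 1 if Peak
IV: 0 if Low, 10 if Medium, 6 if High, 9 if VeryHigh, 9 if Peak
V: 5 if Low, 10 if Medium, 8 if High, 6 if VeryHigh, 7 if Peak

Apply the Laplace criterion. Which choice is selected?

V

Row averages: I=0.2, II=1.4, III=1.6, IV=6.8, V=7.2
Highest average = 7.2 → V.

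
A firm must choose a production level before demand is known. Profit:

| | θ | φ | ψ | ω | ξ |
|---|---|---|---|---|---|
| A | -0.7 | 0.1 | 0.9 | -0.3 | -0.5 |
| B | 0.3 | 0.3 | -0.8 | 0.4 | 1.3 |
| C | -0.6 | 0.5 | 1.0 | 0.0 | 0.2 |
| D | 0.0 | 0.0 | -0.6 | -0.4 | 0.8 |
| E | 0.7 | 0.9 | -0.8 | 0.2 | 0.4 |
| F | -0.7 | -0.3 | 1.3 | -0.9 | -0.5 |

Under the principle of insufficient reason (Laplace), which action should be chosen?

B

Row averages: A=-0.1, B=0.3, C=0.22, D=-0.04, E=0.28, F=-0.22
Highest average = 0.3 → B.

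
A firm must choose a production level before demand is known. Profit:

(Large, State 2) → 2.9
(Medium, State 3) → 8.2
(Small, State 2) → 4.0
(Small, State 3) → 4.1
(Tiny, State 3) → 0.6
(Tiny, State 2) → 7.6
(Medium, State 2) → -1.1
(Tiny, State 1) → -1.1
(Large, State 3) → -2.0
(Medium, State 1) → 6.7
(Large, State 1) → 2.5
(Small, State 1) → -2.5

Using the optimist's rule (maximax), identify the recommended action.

Row maxima: Tiny=7.6, Small=4.1, Medium=8.2, Large=2.9
Best best-case = 8.2 → Medium.

Medium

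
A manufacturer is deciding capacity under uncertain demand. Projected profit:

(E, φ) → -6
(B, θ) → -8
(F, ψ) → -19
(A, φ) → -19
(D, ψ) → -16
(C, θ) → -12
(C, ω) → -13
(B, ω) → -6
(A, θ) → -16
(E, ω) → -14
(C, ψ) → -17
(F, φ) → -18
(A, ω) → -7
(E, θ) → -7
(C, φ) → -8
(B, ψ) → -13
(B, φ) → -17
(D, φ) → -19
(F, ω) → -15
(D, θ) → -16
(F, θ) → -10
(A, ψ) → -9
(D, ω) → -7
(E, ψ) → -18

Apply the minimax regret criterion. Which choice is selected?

Column bests: θ=-7, φ=-6, ψ=-9, ω=-6.
A regrets: 9, 13, 0, 1 → max 13
B regrets: 1, 11, 4, 0 → max 11
C regrets: 5, 2, 8, 7 → max 8
D regrets: 9, 13, 7, 1 → max 13
E regrets: 0, 0, 9, 8 → max 9
F regrets: 3, 12, 10, 9 → max 12
Smallest max regret = 8 → C.

C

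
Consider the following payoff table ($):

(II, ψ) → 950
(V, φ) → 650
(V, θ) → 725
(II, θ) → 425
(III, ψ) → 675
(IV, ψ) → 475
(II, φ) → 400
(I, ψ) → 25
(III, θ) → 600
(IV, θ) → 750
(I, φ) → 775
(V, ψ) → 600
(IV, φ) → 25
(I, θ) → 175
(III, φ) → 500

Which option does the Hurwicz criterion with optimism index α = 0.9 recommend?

II

I: 0.9·775 + 0.1·25 = 700
II: 0.9·950 + 0.1·400 = 895
III: 0.9·675 + 0.1·500 = 657.5
IV: 0.9·750 + 0.1·25 = 677.5
V: 0.9·725 + 0.1·600 = 712.5
Highest Hurwicz score = 895 → II.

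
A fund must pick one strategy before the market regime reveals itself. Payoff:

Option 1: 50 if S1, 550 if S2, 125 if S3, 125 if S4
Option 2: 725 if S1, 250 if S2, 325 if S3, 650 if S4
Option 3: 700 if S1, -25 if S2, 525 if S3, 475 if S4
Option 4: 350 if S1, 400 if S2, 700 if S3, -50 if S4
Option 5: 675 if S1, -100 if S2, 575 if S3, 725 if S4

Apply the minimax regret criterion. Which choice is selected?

Column bests: S1=725, S2=550, S3=700, S4=725.
Option 1 regrets: 675, 0, 575, 600 → max 675
Option 2 regrets: 0, 300, 375, 75 → max 375
Option 3 regrets: 25, 575, 175, 250 → max 575
Option 4 regrets: 375, 150, 0, 775 → max 775
Option 5 regrets: 50, 650, 125, 0 → max 650
Smallest max regret = 375 → Option 2.

Option 2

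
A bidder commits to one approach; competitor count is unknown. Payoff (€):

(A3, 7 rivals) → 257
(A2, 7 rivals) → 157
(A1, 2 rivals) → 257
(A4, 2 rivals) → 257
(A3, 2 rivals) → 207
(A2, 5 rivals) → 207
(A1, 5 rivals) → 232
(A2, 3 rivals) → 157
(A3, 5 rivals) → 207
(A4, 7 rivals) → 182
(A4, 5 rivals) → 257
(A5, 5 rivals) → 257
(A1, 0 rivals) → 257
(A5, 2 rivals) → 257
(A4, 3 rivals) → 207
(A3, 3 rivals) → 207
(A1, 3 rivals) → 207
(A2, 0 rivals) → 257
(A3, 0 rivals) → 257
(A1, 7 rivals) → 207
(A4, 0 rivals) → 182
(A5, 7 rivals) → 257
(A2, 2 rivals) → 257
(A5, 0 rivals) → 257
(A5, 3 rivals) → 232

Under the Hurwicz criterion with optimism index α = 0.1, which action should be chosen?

A1: 0.1·257 + 0.9·207 = 212
A2: 0.1·257 + 0.9·157 = 167
A3: 0.1·257 + 0.9·207 = 212
A4: 0.1·257 + 0.9·182 = 189.5
A5: 0.1·257 + 0.9·232 = 234.5
Highest Hurwicz score = 234.5 → A5.

A5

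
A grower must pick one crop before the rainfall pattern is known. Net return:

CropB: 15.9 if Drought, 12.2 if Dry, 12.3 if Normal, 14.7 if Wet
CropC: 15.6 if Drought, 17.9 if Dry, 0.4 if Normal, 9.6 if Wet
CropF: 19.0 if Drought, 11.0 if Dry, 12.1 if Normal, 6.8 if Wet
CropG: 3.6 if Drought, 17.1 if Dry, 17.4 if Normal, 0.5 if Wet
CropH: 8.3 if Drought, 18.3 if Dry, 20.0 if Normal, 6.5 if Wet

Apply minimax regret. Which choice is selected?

Column bests: Drought=19.0, Dry=18.3, Normal=20.0, Wet=14.7.
CropB regrets: 3.1, 6.1, 7.7, 0.0 → max 7.7
CropC regrets: 3.4, 0.4, 19.6, 5.1 → max 19.6
CropF regrets: 0.0, 7.3, 7.9, 7.9 → max 7.9
CropG regrets: 15.4, 1.2, 2.6, 14.2 → max 15.4
CropH regrets: 10.7, 0.0, 0.0, 8.2 → max 10.7
Smallest max regret = 7.7 → CropB.

CropB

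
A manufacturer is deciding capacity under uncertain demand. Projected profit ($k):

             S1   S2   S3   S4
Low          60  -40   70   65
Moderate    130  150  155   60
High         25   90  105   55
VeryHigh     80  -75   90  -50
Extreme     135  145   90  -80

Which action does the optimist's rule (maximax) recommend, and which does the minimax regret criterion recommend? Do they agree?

maximax → Moderate; minimax regret → Moderate (agree)

Row maxima: Low=70, Moderate=155, High=105, VeryHigh=90, Extreme=145
Best best-case = 155 → Moderate.
Column bests: S1=135, S2=150, S3=155, S4=65.
Low regrets: 75, 190, 85, 0 → max 190
Moderate regrets: 5, 0, 0, 5 → max 5
High regrets: 110, 60, 50, 10 → max 110
VeryHigh regrets: 55, 225, 65, 115 → max 225
Extreme regrets: 0, 5, 65, 145 → max 145
Smallest max regret = 5 → Moderate.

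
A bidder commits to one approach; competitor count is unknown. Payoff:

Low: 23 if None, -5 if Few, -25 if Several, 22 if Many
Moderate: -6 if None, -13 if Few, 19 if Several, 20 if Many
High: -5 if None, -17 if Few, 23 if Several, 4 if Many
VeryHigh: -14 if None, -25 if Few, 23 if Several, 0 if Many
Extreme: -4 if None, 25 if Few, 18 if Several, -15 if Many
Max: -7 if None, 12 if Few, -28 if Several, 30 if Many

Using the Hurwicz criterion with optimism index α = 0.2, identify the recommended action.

Moderate

Low: 0.2·23 + 0.8·(-25) = -15.4
Moderate: 0.2·20 + 0.8·(-13) = -6.4
High: 0.2·23 + 0.8·(-17) = -9
VeryHigh: 0.2·23 + 0.8·(-25) = -15.4
Extreme: 0.2·25 + 0.8·(-15) = -7
Max: 0.2·30 + 0.8·(-28) = -16.4
Highest Hurwicz score = -6.4 → Moderate.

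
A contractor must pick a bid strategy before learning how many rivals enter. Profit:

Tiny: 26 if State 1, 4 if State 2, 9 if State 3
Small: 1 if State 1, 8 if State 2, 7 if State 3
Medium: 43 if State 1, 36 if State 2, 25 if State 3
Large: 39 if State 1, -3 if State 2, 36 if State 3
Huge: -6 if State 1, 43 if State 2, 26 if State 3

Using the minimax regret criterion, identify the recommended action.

Medium

Column bests: State 1=43, State 2=43, State 3=36.
Tiny regrets: 17, 39, 27 → max 39
Small regrets: 42, 35, 29 → max 42
Medium regrets: 0, 7, 11 → max 11
Large regrets: 4, 46, 0 → max 46
Huge regrets: 49, 0, 10 → max 49
Smallest max regret = 11 → Medium.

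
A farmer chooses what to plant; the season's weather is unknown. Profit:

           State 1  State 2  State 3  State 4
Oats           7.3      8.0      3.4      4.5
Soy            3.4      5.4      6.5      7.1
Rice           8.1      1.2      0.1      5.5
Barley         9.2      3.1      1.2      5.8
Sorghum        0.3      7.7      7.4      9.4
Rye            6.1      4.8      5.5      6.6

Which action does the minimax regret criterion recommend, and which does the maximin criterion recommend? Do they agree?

Column bests: State 1=9.2, State 2=8.0, State 3=7.4, State 4=9.4.
Oats regrets: 1.9, 0.0, 4.0, 4.9 → max 4.9
Soy regrets: 5.8, 2.6, 0.9, 2.3 → max 5.8
Rice regrets: 1.1, 6.8, 7.3, 3.9 → max 7.3
Barley regrets: 0.0, 4.9, 6.2, 3.6 → max 6.2
Sorghum regrets: 8.9, 0.3, 0.0, 0.0 → max 8.9
Rye regrets: 3.1, 3.2, 1.9, 2.8 → max 3.2
Smallest max regret = 3.2 → Rye.
Row minima: Oats=3.4, Soy=3.4, Rice=0.1, Barley=1.2, Sorghum=0.3, Rye=4.8
Best worst-case = 4.8 → Rye.

minimax regret → Rye; maximin → Rye (agree)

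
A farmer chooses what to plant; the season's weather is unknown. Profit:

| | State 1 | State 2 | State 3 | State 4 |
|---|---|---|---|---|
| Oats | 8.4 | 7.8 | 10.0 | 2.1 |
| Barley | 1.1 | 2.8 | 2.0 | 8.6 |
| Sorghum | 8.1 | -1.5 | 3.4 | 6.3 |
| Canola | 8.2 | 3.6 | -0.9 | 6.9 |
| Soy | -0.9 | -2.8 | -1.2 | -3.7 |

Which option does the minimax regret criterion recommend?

Oats

Column bests: State 1=8.4, State 2=7.8, State 3=10.0, State 4=8.6.
Oats regrets: 0.0, 0.0, 0.0, 6.5 → max 6.5
Barley regrets: 7.3, 5.0, 8.0, 0.0 → max 8.0
Sorghum regrets: 0.3, 9.3, 6.6, 2.3 → max 9.3
Canola regrets: 0.2, 4.2, 10.9, 1.7 → max 10.9
Soy regrets: 9.3, 10.6, 11.2, 12.3 → max 12.3
Smallest max regret = 6.5 → Oats.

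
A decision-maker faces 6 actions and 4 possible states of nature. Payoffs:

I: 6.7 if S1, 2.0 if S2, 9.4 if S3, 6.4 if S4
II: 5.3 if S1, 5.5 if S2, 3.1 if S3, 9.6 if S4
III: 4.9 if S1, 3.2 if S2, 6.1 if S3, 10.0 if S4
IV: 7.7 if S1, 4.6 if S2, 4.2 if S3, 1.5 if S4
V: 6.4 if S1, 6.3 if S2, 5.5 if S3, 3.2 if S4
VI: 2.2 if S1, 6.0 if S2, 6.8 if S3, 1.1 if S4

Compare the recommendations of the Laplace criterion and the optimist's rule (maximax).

laplace → I; maximax → III (disagree)

Row averages: I=6.125, II=5.875, III=6.05, IV=4.5, V=5.35, VI=4.025
Highest average = 6.125 → I.
Row maxima: I=9.4, II=9.6, III=10.0, IV=7.7, V=6.4, VI=6.8
Best best-case = 10.0 → III.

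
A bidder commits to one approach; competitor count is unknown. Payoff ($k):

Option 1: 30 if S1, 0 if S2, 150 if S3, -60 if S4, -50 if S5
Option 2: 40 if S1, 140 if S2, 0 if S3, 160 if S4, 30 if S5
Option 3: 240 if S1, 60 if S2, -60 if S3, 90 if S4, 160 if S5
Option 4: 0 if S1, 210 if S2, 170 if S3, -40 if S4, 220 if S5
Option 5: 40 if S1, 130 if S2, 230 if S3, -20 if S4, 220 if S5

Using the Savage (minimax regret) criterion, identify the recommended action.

Option 5

Column bests: S1=240, S2=210, S3=230, S4=160, S5=220.
Option 1 regrets: 210, 210, 80, 220, 270 → max 270
Option 2 regrets: 200, 70, 230, 0, 190 → max 230
Option 3 regrets: 0, 150, 290, 70, 60 → max 290
Option 4 regrets: 240, 0, 60, 200, 0 → max 240
Option 5 regrets: 200, 80, 0, 180, 0 → max 200
Smallest max regret = 200 → Option 5.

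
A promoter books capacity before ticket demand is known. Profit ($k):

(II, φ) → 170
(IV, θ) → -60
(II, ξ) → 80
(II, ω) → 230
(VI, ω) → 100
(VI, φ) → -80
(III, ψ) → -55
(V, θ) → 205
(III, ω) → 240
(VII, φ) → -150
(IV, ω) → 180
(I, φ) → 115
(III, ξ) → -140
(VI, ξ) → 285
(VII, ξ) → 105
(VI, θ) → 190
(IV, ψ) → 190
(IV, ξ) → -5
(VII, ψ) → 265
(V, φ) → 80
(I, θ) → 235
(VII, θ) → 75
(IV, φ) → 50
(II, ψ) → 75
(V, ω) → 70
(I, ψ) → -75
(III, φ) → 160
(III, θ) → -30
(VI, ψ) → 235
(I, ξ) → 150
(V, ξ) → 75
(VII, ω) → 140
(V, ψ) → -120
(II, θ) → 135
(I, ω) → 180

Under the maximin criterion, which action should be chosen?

II

Row minima: I=-75, II=75, III=-140, IV=-60, V=-120, VI=-80, VII=-150
Best worst-case = 75 → II.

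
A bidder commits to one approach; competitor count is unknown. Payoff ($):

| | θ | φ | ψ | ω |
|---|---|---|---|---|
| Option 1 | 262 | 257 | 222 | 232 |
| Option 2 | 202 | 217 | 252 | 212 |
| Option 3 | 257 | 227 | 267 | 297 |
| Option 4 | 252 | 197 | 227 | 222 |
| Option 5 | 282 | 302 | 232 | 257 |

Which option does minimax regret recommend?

Option 5

Column bests: θ=282, φ=302, ψ=267, ω=297.
Option 1 regrets: 20, 45, 45, 65 → max 65
Option 2 regrets: 80, 85, 15, 85 → max 85
Option 3 regrets: 25, 75, 0, 0 → max 75
Option 4 regrets: 30, 105, 40, 75 → max 105
Option 5 regrets: 0, 0, 35, 40 → max 40
Smallest max regret = 40 → Option 5.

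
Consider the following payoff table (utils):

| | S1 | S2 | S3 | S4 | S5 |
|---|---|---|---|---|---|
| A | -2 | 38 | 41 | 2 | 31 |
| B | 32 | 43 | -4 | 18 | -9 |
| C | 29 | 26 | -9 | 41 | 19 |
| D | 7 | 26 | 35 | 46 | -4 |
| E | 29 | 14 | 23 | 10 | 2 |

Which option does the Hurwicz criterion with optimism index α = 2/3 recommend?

D

A: 2/3·41 + 1/3·(-2) = 80/3
B: 2/3·43 + 1/3·(-9) = 77/3
C: 2/3·41 + 1/3·(-9) = 73/3
D: 2/3·46 + 1/3·(-4) = 88/3
E: 2/3·29 + 1/3·2 = 20
Highest Hurwicz score = 88/3 → D.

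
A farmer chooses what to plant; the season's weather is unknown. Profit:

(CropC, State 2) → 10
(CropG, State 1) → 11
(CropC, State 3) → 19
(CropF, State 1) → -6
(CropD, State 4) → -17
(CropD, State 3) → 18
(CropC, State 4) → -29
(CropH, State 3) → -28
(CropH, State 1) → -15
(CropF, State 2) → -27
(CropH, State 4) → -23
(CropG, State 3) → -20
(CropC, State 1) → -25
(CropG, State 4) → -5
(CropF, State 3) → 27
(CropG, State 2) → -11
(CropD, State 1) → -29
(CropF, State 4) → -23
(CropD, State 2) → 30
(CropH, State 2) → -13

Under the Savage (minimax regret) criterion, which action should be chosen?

Column bests: State 1=11, State 2=30, State 3=27, State 4=-5.
CropG regrets: 0, 41, 47, 0 → max 47
CropH regrets: 26, 43, 55, 18 → max 55
CropF regrets: 17, 57, 0, 18 → max 57
CropC regrets: 36, 20, 8, 24 → max 36
CropD regrets: 40, 0, 9, 12 → max 40
Smallest max regret = 36 → CropC.

CropC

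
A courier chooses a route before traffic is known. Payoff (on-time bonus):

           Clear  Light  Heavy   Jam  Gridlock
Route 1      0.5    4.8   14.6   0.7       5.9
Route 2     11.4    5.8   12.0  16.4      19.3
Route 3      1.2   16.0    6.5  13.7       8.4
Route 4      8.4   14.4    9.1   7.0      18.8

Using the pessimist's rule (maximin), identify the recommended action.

Route 4

Row minima: Route 1=0.5, Route 2=5.8, Route 3=1.2, Route 4=7.0
Best worst-case = 7.0 → Route 4.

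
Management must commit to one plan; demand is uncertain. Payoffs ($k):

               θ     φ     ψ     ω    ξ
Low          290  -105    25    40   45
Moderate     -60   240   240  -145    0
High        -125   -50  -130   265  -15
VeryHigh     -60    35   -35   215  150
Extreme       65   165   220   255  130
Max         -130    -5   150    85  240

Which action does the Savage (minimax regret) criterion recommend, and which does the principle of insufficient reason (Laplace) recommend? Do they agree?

minimax regret → Extreme; laplace → Extreme (agree)

Column bests: θ=290, φ=240, ψ=240, ω=265, ξ=240.
Low regrets: 0, 345, 215, 225, 195 → max 345
Moderate regrets: 350, 0, 0, 410, 240 → max 410
High regrets: 415, 290, 370, 0, 255 → max 415
VeryHigh regrets: 350, 205, 275, 50, 90 → max 350
Extreme regrets: 225, 75, 20, 10, 110 → max 225
Max regrets: 420, 245, 90, 180, 0 → max 420
Smallest max regret = 225 → Extreme.
Row averages: Low=59, Moderate=55, High=-11, VeryHigh=61, Extreme=167, Max=68
Highest average = 167 → Extreme.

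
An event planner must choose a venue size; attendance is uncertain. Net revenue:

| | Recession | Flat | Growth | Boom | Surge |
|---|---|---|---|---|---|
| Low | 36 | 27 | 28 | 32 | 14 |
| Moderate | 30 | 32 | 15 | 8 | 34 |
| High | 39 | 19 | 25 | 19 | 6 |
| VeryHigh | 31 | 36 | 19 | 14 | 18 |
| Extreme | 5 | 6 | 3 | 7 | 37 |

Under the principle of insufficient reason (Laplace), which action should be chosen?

Low

Row averages: Low=27.4, Moderate=23.8, High=21.6, VeryHigh=23.6, Extreme=11.6
Highest average = 27.4 → Low.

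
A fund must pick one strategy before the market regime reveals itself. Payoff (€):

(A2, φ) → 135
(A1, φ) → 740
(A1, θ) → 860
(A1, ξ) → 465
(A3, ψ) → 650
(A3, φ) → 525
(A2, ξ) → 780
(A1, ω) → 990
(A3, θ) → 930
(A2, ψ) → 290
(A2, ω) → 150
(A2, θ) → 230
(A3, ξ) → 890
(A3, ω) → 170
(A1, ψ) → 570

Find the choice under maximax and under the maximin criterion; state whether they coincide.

Row maxima: A1=990, A2=780, A3=930
Best best-case = 990 → A1.
Row minima: A1=465, A2=135, A3=170
Best worst-case = 465 → A1.

maximax → A1; maximin → A1 (agree)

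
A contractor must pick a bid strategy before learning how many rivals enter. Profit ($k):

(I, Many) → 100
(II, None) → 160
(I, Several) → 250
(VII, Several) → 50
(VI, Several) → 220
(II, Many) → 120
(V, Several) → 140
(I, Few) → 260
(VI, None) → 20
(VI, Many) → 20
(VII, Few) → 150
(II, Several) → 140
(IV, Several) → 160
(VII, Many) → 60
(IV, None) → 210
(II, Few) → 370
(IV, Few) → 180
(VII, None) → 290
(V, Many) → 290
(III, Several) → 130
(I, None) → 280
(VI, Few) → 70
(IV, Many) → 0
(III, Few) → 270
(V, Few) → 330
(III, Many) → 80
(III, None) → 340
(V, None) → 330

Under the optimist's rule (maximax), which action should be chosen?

II

Row maxima: I=280, II=370, III=340, IV=210, V=330, VI=220, VII=290
Best best-case = 370 → II.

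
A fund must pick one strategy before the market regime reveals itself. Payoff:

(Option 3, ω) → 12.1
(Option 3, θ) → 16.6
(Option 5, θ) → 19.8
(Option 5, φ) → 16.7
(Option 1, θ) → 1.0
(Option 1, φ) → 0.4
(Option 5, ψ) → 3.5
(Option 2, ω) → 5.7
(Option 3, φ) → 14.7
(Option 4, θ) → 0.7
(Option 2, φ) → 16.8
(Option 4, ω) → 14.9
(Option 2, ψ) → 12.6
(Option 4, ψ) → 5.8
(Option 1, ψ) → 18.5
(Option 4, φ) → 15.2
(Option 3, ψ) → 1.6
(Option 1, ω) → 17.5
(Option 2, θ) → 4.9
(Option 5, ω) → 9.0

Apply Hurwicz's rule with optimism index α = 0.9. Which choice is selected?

Option 1: 0.9·18.5 + 0.1·0.4 = 16.69
Option 2: 0.9·16.8 + 0.1·4.9 = 15.61
Option 3: 0.9·16.6 + 0.1·1.6 = 15.1
Option 4: 0.9·15.2 + 0.1·0.7 = 13.75
Option 5: 0.9·19.8 + 0.1·3.5 = 18.17
Highest Hurwicz score = 18.17 → Option 5.

Option 5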